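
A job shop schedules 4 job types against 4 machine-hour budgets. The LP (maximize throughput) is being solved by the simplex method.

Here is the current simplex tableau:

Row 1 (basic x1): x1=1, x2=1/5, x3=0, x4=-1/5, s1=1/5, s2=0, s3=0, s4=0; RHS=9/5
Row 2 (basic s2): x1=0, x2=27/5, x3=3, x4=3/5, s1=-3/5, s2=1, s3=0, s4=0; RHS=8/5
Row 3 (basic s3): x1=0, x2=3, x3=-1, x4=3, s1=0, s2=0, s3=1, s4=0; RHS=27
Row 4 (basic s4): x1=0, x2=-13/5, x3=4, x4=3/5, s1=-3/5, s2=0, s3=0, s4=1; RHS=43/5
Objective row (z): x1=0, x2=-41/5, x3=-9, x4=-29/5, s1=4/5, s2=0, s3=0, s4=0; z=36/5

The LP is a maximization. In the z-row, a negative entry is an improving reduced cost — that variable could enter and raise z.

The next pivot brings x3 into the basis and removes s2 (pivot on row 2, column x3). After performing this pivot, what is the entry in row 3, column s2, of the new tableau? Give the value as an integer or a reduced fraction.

Pivot element is row 2, column x3: 3.
Normalize row 2: new (row 2, s2) = 1/3 = 1/3.
row 3 ← row 3 − (-1)·(new row 2): 0 − (-1)·(1/3) = 1/3.

1/3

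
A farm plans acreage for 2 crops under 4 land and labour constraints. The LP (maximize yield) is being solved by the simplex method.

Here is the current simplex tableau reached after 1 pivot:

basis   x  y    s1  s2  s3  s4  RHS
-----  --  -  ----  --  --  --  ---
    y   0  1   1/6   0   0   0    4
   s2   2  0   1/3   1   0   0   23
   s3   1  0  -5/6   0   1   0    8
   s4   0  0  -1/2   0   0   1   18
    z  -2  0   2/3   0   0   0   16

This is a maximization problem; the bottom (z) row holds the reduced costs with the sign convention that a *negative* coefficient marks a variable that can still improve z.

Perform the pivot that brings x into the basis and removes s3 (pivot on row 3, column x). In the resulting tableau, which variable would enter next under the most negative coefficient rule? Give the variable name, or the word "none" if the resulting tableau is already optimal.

s1

Pivot element 1. New z-row = old z-row − (-2)·(row 3/1).
Updated z-row coefficients: x: 0, y: 0, s1: -1, s2: 0, s3: 2, s4: 0.
The most negative is -1 in column s1, so s1 would enter next.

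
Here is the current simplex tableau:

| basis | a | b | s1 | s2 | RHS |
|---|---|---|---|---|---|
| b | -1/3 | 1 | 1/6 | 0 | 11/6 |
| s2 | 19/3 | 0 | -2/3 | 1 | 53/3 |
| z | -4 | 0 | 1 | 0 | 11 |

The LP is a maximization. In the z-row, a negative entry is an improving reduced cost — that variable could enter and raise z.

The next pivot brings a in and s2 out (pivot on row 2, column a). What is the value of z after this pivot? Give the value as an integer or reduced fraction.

Minimum ratio for a: (53/3)/(19/3) = 53/19.
z changes by −(z-row coeff of a)·ratio = −(-4)·(53/19) = 212/19.
New z = 11 + (212/19) = 421/19.

421/19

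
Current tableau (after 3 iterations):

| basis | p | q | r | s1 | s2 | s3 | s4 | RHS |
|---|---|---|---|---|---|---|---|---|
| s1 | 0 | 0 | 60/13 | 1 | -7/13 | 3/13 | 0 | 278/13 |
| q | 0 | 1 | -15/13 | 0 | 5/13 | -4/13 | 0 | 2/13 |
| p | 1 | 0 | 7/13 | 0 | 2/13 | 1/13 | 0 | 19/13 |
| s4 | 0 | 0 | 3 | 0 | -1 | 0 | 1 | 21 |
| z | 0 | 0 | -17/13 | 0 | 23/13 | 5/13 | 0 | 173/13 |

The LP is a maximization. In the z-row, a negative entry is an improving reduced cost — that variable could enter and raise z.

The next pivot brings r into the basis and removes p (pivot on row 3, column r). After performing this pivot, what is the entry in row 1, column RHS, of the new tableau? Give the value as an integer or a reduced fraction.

62/7

Pivot element is row 3, column r: 7/13.
Normalize row 3: new (row 3, RHS) = (19/13)/(7/13) = 19/7.
row 1 ← row 1 − (60/13)·(new row 3): 278/13 − (60/13)·(19/7) = 62/7.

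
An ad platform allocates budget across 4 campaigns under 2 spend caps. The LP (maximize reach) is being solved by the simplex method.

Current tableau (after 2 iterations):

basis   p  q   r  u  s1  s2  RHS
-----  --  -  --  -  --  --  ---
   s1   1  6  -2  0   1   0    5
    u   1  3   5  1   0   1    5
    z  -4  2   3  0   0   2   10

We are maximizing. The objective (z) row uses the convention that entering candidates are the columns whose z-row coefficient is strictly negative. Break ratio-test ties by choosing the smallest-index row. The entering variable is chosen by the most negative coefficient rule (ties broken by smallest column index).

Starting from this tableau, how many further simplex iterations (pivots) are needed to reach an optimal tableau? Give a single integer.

pivot: p in, s1 out → z = 30
pivot: r in, u out → z = 30
No improving column remains; optimal.

2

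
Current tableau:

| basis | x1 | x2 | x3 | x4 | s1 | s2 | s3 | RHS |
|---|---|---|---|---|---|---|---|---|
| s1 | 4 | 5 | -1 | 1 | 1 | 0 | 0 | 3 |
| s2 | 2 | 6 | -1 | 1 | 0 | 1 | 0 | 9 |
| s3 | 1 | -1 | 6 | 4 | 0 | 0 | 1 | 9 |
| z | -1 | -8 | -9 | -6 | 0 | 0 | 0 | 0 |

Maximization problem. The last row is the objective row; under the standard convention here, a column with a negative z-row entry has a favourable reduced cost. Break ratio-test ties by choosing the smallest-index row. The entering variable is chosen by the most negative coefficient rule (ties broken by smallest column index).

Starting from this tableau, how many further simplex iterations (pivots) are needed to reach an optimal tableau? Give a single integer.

2

pivot: x3 in, s3 out → z = 27/2
pivot: x2 in, s1 out → z = 648/29
No improving column remains; optimal.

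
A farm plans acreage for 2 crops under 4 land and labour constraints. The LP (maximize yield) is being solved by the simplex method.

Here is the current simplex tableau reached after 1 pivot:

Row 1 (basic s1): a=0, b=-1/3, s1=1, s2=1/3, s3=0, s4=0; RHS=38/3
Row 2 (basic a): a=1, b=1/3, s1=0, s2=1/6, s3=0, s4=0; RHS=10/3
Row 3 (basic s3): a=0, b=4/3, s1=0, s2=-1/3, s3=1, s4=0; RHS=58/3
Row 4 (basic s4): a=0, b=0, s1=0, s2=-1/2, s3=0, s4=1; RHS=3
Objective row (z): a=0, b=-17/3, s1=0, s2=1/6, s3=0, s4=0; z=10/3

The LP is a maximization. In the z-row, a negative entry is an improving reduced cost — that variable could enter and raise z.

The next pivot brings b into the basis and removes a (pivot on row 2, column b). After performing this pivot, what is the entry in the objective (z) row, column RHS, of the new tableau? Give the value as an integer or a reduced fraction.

60

Pivot element is row 2, column b: 1/3.
Normalize row 2: new (row 2, RHS) = (10/3)/(1/3) = 10.
z-row ← z-row − (-17/3)·(new row 2): 10/3 − (-17/3)·10 = 60.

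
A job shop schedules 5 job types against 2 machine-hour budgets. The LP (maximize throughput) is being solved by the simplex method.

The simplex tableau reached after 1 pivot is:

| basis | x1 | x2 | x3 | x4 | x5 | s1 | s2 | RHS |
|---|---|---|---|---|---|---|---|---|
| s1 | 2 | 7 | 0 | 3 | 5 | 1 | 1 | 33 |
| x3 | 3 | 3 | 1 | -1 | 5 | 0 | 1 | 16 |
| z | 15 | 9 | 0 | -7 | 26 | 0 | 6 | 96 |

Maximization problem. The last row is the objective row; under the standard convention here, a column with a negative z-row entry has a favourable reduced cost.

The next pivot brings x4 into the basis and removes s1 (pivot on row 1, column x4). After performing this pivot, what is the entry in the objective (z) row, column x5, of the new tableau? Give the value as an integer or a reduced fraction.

Pivot element is row 1, column x4: 3.
Normalize row 1: new (row 1, x5) = 5/3 = 5/3.
z-row ← z-row − (-7)·(new row 1): 26 − (-7)·(5/3) = 113/3.

113/3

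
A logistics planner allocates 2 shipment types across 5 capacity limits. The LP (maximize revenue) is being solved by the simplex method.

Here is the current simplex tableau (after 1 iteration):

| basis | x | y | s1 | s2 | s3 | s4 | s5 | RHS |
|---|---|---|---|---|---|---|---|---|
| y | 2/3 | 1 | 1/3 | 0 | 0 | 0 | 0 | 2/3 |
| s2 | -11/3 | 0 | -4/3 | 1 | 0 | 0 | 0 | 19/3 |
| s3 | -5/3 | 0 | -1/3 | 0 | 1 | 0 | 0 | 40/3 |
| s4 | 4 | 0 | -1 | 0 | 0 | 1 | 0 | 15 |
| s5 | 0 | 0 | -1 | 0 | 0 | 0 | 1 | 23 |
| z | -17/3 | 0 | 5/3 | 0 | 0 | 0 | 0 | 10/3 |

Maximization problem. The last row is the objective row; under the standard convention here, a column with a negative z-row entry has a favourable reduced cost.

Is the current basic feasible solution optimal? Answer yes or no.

Column x has objective-row coefficient -17/3, which is negative; an improving pivot exists, so not yet optimal.

no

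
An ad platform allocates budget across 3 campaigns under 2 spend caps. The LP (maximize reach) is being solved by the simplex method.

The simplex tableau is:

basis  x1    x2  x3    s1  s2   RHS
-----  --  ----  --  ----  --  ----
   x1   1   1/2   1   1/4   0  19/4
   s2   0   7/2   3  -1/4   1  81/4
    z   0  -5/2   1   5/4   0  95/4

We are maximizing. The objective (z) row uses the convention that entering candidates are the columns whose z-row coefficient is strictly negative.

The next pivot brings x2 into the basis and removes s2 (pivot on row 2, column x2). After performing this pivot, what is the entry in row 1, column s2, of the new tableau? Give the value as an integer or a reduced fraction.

Pivot element is row 2, column x2: 7/2.
Normalize row 2: new (row 2, s2) = 1/(7/2) = 2/7.
row 1 ← row 1 − (1/2)·(new row 2): 0 − (1/2)·(2/7) = -1/7.

-1/7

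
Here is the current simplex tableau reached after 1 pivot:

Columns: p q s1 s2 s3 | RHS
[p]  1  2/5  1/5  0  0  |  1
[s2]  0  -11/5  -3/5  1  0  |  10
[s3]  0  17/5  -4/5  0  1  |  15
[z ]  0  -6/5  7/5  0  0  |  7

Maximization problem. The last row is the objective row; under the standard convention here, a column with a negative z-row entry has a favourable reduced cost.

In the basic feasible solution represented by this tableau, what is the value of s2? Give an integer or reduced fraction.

s2 is basic (row 2); its value is the RHS of that row: 10.

10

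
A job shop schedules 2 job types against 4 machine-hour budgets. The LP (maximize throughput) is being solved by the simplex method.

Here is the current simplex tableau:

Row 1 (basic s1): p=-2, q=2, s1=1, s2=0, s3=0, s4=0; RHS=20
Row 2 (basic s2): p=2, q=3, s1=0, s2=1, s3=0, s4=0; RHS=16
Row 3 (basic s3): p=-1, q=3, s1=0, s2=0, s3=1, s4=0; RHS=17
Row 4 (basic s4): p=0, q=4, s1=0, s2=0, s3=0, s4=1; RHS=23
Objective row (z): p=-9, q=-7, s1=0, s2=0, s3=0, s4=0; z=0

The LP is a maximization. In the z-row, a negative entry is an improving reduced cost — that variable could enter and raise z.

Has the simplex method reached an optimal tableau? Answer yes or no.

no

Column p has objective-row coefficient -9, which is negative; an improving pivot exists, so not yet optimal.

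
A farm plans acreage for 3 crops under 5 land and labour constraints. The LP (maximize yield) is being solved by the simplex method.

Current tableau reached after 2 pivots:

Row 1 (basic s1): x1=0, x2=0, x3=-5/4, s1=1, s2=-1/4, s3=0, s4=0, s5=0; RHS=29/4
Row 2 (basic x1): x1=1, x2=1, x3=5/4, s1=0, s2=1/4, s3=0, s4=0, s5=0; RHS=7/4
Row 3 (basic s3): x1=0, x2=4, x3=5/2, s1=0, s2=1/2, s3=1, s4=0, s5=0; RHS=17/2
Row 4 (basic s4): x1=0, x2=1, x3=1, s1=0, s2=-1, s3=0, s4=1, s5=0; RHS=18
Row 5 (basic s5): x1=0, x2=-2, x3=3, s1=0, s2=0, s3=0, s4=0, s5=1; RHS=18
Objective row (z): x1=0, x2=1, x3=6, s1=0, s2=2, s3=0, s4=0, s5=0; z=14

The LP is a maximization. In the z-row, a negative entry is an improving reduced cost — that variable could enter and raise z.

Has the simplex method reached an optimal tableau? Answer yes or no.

yes

No objective-row coefficient is strictly negative, so no entering variable exists; the tableau is optimal.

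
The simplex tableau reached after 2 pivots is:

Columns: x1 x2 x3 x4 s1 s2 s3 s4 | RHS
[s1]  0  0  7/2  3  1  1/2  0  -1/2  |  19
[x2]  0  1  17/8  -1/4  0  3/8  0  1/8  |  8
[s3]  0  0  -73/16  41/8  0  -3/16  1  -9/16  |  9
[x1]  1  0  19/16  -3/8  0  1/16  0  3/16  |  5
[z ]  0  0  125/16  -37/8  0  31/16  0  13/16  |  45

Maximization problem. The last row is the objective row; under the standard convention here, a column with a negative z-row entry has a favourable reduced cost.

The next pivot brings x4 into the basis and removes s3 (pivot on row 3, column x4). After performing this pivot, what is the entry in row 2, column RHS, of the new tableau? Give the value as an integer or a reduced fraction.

346/41

Pivot element is row 3, column x4: 41/8.
Normalize row 3: new (row 3, RHS) = 9/(41/8) = 72/41.
row 2 ← row 2 − (-1/4)·(new row 3): 8 − (-1/4)·(72/41) = 346/41.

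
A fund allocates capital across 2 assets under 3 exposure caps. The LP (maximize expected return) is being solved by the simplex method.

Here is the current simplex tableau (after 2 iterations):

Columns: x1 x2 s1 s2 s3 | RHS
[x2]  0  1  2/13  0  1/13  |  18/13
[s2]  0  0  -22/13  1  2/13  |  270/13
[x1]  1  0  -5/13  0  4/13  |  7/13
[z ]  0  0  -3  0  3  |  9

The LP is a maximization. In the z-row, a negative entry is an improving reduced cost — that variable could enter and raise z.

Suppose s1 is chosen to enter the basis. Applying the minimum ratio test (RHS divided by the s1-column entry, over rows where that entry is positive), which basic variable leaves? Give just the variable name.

Ratios: row 1 (x2): (18/13)/(2/13) = 9; row 2 (s2): entry -22/13 ≤ 0, skip; row 3 (x1): entry -5/13 ≤ 0, skip.
Minimum ratio 9 is in the x2 row, so x2 leaves.

x2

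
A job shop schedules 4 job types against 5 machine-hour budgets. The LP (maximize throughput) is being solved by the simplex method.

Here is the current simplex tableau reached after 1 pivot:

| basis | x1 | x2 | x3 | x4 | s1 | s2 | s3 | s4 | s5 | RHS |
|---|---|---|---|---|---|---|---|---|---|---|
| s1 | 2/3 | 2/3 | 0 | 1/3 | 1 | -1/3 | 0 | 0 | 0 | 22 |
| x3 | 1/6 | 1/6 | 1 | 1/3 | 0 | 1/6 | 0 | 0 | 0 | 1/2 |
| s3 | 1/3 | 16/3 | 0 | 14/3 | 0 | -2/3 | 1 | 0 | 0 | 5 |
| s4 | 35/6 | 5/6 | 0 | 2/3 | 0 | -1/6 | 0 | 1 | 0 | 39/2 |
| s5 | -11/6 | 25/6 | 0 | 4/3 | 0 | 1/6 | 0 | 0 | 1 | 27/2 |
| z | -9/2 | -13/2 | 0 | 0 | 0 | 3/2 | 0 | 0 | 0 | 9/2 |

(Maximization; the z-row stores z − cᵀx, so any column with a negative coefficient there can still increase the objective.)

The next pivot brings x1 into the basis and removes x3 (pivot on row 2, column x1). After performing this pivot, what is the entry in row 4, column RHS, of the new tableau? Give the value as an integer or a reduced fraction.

Pivot element is row 2, column x1: 1/6.
Normalize row 2: new (row 2, RHS) = (1/2)/(1/6) = 3.
row 4 ← row 4 − (35/6)·(new row 2): 39/2 − (35/6)·3 = 2.

2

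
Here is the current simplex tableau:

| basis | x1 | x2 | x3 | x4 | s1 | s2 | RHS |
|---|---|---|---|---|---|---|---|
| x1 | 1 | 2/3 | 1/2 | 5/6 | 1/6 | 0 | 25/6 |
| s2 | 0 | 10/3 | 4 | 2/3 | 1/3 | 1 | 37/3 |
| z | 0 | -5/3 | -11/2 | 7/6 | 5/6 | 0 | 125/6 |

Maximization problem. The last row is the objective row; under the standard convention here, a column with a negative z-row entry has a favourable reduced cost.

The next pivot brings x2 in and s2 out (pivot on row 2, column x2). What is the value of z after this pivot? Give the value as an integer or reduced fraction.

27

Minimum ratio for x2: (37/3)/(10/3) = 37/10.
z changes by −(z-row coeff of x2)·ratio = −(-5/3)·(37/10) = 37/6.
New z = 125/6 + (37/6) = 27.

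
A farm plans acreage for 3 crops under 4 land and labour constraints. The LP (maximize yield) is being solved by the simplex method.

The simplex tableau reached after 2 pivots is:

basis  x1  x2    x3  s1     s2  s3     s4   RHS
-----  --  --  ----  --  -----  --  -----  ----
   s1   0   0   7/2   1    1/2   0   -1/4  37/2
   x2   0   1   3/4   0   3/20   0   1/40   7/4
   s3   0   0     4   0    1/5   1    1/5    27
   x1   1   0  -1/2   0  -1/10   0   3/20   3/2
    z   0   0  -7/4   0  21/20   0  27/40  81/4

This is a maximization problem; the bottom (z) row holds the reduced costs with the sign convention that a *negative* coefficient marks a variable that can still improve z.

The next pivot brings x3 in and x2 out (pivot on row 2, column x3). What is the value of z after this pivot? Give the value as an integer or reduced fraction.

73/3

Minimum ratio for x3: (7/4)/(3/4) = 7/3.
z changes by −(z-row coeff of x3)·ratio = −(-7/4)·(7/3) = 49/12.
New z = 81/4 + (49/12) = 73/3.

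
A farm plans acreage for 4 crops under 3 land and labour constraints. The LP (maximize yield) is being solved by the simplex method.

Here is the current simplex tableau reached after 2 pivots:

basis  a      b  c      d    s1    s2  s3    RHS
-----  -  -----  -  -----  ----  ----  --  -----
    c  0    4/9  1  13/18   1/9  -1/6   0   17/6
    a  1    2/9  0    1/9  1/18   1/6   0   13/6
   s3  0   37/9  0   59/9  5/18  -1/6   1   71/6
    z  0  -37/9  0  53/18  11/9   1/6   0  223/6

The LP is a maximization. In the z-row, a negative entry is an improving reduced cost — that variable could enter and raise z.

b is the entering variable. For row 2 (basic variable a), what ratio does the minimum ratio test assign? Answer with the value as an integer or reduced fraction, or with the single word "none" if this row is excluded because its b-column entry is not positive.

39/4

Ratio = RHS / (b entry) = (13/6) / (2/9) = 39/4.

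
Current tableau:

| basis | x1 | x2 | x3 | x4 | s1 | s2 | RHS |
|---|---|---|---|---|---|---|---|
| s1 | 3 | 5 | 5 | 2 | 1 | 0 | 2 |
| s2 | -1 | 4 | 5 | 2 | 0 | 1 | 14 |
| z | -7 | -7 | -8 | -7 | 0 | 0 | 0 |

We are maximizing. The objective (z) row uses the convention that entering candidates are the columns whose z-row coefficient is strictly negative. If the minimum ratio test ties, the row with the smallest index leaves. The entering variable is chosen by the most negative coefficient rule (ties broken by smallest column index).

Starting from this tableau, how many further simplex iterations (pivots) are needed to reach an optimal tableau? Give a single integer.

2

pivot: x3 in, s1 out → z = 16/5
pivot: x4 in, x3 out → z = 7
No improving column remains; optimal.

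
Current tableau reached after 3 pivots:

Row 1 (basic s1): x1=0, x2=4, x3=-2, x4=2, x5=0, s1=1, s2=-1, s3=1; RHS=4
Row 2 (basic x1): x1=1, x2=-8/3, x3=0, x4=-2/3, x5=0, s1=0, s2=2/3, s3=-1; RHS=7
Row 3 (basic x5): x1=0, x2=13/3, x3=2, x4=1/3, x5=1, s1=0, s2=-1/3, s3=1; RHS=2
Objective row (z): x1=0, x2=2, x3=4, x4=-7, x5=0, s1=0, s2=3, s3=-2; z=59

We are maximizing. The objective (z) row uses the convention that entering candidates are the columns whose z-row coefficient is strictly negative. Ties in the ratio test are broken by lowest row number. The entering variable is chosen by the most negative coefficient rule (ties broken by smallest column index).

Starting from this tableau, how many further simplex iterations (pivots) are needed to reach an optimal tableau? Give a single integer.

3

pivot: x4 in, s1 out → z = 73
pivot: x3 in, x5 out → z = 523/7
pivot: s2 in, x1 out → z = 193/2
No improving column remains; optimal.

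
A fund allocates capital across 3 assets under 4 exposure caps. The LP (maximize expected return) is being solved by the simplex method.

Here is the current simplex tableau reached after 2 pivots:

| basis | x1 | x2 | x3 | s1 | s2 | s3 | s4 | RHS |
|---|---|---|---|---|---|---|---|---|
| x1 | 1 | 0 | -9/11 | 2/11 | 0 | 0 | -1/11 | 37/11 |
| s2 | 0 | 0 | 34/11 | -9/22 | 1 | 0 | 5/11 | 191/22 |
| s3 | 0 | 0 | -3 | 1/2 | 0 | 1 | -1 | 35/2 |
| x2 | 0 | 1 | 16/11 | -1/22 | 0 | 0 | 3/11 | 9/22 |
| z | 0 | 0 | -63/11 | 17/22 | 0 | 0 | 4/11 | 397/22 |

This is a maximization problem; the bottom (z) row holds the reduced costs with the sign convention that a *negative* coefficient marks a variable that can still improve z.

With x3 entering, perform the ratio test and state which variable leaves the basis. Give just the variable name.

x2

Ratios: row 1 (x1): entry -9/11 ≤ 0, skip; row 2 (s2): (191/22)/(34/11) = 191/68; row 3 (s3): entry -3 ≤ 0, skip; row 4 (x2): (9/22)/(16/11) = 9/32.
Minimum ratio 9/32 is in the x2 row, so x2 leaves.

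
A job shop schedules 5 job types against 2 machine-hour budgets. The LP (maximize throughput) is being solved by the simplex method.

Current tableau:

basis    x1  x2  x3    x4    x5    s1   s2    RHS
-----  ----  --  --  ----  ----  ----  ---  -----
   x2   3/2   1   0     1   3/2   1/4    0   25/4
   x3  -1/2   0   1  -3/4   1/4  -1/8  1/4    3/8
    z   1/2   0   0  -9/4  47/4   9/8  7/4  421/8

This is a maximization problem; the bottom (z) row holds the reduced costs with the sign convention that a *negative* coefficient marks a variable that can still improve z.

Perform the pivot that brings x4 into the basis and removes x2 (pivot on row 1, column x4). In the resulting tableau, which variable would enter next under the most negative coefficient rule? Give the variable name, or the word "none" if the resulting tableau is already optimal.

none

Pivot element 1. New z-row = old z-row − (-9/4)·(row 1/1).
Updated z-row coefficients: x1: 31/8, x2: 9/4, x3: 0, x4: 0, x5: 121/8, s1: 27/16, s2: 7/4.
No coefficient is strictly negative; the tableau after this pivot is optimal.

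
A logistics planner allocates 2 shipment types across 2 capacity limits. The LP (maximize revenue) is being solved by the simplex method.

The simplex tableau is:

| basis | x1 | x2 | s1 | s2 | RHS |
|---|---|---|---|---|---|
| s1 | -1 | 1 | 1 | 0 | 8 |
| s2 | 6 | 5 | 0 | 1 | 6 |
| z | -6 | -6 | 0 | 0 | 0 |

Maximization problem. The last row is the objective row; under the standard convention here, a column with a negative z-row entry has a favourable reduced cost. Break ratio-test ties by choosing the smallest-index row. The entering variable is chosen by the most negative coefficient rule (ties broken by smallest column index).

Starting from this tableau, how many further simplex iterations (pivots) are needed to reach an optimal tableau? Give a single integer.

2

pivot: x1 in, s2 out → z = 6
pivot: x2 in, x1 out → z = 36/5
No improving column remains; optimal.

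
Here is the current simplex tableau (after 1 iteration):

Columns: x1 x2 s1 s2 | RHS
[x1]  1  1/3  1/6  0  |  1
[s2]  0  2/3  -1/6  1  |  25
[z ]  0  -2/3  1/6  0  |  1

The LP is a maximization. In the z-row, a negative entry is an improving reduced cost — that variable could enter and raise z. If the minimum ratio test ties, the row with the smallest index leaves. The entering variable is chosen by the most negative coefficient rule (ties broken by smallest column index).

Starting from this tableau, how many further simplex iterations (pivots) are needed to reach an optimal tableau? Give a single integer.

pivot: x2 in, x1 out → z = 3
No improving column remains; optimal.

1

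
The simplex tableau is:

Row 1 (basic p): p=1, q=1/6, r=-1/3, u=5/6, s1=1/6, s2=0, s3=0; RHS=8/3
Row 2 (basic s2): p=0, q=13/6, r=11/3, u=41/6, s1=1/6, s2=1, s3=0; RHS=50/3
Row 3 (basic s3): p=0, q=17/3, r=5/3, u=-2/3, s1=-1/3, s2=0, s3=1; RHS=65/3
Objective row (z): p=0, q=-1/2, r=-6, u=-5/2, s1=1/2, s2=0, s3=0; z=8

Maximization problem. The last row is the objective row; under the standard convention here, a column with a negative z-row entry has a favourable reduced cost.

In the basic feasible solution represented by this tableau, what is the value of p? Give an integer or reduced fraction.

p is basic (row 1); its value is the RHS of that row: 8/3.

8/3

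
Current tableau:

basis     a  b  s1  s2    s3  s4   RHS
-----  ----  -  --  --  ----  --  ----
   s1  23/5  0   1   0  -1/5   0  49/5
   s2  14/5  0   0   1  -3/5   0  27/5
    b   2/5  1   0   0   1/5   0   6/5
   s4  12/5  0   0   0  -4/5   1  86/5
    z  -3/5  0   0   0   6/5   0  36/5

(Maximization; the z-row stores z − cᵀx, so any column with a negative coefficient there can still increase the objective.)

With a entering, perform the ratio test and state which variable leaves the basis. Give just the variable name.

Ratios: row 1 (s1): (49/5)/(23/5) = 49/23; row 2 (s2): (27/5)/(14/5) = 27/14; row 3 (b): (6/5)/(2/5) = 3; row 4 (s4): (86/5)/(12/5) = 43/6.
Minimum ratio 27/14 is in the s2 row, so s2 leaves.

s2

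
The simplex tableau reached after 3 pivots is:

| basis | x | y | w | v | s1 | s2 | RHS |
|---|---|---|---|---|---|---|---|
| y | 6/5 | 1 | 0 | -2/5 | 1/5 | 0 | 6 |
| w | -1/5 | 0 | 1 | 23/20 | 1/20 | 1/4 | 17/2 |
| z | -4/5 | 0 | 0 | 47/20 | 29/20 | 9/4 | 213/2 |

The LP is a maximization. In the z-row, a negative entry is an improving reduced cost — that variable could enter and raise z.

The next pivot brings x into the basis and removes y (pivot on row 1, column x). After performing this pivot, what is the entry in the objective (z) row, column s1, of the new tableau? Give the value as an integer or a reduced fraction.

Pivot element is row 1, column x: 6/5.
Normalize row 1: new (row 1, s1) = (1/5)/(6/5) = 1/6.
z-row ← z-row − (-4/5)·(new row 1): 29/20 − (-4/5)·(1/6) = 19/12.

19/12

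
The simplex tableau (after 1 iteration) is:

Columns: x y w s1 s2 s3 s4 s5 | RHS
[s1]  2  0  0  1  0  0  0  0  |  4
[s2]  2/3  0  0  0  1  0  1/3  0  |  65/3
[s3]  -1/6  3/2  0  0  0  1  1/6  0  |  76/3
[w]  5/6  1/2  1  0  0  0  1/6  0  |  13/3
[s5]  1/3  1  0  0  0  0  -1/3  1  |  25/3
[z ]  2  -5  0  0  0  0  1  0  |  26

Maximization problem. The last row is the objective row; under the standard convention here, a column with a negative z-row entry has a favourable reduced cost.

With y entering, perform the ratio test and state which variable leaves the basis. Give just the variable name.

s5

Ratios: row 1 (s1): entry 0 ≤ 0, skip; row 2 (s2): entry 0 ≤ 0, skip; row 3 (s3): (76/3)/(3/2) = 152/9; row 4 (w): (13/3)/(1/2) = 26/3; row 5 (s5): (25/3)/1 = 25/3.
Minimum ratio 25/3 is in the s5 row, so s5 leaves.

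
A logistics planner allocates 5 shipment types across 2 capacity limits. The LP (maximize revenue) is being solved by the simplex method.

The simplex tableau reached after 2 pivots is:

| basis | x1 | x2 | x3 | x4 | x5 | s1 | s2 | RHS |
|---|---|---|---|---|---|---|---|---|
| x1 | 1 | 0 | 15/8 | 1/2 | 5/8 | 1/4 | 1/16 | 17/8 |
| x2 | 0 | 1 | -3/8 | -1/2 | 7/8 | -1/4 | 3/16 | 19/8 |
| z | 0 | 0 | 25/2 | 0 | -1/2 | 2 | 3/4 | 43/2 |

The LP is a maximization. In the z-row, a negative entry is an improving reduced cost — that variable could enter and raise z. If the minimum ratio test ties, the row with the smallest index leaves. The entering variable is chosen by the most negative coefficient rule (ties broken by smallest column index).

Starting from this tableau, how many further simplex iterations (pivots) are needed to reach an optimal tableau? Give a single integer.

pivot: x5 in, x2 out → z = 160/7
pivot: x4 in, x1 out → z = 23
No improving column remains; optimal.

2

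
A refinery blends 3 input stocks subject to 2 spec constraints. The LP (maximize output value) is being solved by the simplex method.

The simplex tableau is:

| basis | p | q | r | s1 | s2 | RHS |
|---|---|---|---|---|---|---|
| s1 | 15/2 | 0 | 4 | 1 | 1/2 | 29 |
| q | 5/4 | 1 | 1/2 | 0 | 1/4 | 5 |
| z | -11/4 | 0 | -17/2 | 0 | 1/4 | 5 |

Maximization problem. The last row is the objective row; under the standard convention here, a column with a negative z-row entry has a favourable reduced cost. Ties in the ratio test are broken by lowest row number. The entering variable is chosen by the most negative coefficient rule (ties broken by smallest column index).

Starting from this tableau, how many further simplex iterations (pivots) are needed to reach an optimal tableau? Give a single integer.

pivot: r in, s1 out → z = 533/8
No improving column remains; optimal.

1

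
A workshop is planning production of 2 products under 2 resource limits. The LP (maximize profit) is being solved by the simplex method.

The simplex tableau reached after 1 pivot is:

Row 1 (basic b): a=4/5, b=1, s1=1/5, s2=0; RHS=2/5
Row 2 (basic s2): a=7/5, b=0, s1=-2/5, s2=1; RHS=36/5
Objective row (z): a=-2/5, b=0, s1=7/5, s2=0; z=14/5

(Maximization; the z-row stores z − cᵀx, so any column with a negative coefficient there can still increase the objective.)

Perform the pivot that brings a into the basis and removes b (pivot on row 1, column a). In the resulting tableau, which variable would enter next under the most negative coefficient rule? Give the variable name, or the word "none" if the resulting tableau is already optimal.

Pivot element 4/5. New z-row = old z-row − (-2/5)·(row 1/(4/5)).
Updated z-row coefficients: a: 0, b: 1/2, s1: 3/2, s2: 0.
No coefficient is strictly negative; the tableau after this pivot is optimal.

none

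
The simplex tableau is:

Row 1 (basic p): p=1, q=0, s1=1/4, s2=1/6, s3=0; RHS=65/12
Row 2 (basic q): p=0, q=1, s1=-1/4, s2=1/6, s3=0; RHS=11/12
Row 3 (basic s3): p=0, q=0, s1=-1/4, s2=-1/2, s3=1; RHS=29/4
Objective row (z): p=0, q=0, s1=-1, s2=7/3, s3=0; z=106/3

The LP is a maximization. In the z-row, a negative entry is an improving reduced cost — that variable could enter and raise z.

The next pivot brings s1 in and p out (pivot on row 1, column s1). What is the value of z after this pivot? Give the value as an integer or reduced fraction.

Minimum ratio for s1: (65/12)/(1/4) = 65/3.
z changes by −(z-row coeff of s1)·ratio = −(-1)·(65/3) = 65/3.
New z = 106/3 + (65/3) = 57.

57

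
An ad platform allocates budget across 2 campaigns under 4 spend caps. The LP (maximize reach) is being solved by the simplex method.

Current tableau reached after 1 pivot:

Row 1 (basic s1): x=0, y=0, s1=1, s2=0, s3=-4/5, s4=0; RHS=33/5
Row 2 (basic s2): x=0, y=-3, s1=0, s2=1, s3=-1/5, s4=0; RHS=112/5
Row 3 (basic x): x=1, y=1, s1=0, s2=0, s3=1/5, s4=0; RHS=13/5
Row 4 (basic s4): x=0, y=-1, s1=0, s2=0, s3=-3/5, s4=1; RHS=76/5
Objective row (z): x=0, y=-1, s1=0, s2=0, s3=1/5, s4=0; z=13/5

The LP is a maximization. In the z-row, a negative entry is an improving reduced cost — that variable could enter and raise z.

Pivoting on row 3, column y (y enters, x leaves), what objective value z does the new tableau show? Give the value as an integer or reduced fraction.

26/5

Minimum ratio for y: (13/5)/1 = 13/5.
z changes by −(z-row coeff of y)·ratio = −(-1)·(13/5) = 13/5.
New z = 13/5 + (13/5) = 26/5.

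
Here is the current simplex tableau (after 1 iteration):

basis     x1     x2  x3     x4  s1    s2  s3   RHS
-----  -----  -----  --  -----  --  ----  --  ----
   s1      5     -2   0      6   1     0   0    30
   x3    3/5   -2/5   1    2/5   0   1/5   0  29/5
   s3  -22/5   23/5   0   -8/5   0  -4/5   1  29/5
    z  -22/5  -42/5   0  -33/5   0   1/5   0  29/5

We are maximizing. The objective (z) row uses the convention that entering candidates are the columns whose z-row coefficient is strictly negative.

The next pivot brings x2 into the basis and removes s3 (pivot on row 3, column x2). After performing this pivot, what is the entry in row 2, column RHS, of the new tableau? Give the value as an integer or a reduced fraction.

145/23

Pivot element is row 3, column x2: 23/5.
Normalize row 3: new (row 3, RHS) = (29/5)/(23/5) = 29/23.
row 2 ← row 2 − (-2/5)·(new row 3): 29/5 − (-2/5)·(29/23) = 145/23.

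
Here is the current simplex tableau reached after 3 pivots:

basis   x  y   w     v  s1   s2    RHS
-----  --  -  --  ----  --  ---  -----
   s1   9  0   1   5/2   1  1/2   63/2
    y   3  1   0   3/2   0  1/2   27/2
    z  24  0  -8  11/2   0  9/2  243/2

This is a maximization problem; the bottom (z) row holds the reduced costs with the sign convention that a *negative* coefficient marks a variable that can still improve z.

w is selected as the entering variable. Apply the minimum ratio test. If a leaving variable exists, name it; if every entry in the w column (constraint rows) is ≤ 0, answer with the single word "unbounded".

s1

Ratios: row 1 (s1): (63/2)/1 = 63/2; row 2 (y): entry 0 ≤ 0, skip.
Minimum ratio is in the s1 row, so s1 leaves.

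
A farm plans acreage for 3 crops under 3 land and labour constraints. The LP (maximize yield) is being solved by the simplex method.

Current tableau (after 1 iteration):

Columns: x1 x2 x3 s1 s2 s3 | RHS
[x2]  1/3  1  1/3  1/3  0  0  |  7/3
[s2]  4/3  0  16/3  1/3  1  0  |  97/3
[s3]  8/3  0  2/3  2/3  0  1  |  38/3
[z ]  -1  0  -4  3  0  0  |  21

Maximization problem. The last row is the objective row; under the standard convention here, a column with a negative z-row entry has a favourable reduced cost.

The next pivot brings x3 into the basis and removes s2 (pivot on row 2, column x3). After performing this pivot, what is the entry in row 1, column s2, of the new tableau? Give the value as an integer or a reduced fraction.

-1/16

Pivot element is row 2, column x3: 16/3.
Normalize row 2: new (row 2, s2) = 1/(16/3) = 3/16.
row 1 ← row 1 − (1/3)·(new row 2): 0 − (1/3)·(3/16) = -1/16.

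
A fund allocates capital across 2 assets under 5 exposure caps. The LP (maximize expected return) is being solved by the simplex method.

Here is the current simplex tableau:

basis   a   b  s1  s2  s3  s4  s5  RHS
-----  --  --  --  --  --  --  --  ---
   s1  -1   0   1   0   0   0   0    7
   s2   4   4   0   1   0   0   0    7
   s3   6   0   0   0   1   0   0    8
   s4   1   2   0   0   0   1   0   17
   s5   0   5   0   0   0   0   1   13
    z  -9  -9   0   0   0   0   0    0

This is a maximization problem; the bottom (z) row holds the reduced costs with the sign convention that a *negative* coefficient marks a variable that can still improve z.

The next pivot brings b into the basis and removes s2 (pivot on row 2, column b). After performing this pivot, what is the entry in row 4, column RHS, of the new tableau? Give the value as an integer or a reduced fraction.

Pivot element is row 2, column b: 4.
Normalize row 2: new (row 2, RHS) = 7/4 = 7/4.
row 4 ← row 4 − 2·(new row 2): 17 − 2·(7/4) = 27/2.

27/2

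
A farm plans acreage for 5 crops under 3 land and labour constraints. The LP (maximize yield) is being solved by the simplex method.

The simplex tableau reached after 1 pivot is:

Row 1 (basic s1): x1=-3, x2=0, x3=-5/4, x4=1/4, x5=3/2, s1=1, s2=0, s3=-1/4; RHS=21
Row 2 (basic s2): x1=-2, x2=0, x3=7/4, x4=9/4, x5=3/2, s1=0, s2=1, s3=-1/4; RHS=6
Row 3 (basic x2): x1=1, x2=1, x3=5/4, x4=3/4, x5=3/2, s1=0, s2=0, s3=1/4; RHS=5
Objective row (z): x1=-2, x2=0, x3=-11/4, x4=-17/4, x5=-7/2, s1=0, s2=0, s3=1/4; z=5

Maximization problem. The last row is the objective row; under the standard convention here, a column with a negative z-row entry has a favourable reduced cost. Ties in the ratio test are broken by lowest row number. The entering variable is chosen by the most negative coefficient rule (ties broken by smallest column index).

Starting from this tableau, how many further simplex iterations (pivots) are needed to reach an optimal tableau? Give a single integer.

2

pivot: x4 in, s2 out → z = 49/3
pivot: x1 in, x2 out → z = 401/15
No improving column remains; optimal.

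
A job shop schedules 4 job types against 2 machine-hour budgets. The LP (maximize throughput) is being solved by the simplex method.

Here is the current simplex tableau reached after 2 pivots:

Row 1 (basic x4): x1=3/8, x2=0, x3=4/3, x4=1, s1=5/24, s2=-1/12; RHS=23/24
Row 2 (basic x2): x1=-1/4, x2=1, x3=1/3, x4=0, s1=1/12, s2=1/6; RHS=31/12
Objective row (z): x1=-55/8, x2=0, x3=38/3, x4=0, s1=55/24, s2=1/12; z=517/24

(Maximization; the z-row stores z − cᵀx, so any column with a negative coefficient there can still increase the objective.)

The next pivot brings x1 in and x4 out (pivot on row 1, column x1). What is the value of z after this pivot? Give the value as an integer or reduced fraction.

352/9

Minimum ratio for x1: (23/24)/(3/8) = 23/9.
z changes by −(z-row coeff of x1)·ratio = −(-55/8)·(23/9) = 1265/72.
New z = 517/24 + (1265/72) = 352/9.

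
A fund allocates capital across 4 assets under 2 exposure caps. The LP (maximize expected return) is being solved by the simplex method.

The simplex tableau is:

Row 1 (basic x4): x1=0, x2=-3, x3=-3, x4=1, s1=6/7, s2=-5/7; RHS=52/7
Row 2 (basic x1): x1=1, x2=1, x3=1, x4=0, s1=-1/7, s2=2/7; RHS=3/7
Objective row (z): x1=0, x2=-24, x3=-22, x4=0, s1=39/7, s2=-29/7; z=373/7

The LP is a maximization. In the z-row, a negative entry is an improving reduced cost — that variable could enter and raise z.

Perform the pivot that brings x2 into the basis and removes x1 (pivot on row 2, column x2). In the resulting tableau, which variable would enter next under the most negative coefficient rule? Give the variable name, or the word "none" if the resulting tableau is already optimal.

Pivot element 1. New z-row = old z-row − (-24)·(row 2/1).
Updated z-row coefficients: x1: 24, x2: 0, x3: 2, x4: 0, s1: 15/7, s2: 19/7.
No coefficient is strictly negative; the tableau after this pivot is optimal.

none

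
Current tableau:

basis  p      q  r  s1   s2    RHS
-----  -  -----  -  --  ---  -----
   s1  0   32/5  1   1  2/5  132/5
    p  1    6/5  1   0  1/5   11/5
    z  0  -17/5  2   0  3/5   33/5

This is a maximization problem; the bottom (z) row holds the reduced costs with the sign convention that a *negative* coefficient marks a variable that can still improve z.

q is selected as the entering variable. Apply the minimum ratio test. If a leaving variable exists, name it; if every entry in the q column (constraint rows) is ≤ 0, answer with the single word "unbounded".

p

Ratios: row 1 (s1): (132/5)/(32/5) = 33/8; row 2 (p): (11/5)/(6/5) = 11/6.
Minimum ratio is in the p row, so p leaves.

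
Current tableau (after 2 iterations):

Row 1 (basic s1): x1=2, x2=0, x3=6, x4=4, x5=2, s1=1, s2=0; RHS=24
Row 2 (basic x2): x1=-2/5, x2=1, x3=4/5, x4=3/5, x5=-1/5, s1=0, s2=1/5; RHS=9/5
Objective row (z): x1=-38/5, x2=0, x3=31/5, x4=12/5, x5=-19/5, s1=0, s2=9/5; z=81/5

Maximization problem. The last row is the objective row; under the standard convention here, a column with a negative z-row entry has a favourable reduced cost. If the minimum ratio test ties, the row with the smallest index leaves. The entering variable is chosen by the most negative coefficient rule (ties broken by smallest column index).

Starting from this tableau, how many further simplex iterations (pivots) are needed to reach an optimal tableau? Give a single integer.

1

pivot: x1 in, s1 out → z = 537/5
No improving column remains; optimal.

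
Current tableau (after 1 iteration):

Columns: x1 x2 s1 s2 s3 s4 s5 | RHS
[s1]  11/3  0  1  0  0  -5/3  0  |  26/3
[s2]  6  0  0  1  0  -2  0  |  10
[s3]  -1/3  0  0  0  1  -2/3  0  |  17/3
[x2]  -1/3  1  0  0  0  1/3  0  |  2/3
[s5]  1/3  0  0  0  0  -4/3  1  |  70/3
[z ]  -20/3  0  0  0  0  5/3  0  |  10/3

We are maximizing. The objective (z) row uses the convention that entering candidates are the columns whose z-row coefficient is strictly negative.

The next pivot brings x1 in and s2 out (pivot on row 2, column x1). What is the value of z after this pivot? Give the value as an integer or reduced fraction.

Minimum ratio for x1: 10/6 = 5/3.
z changes by −(z-row coeff of x1)·ratio = −(-20/3)·(5/3) = 100/9.
New z = 10/3 + (100/9) = 130/9.

130/9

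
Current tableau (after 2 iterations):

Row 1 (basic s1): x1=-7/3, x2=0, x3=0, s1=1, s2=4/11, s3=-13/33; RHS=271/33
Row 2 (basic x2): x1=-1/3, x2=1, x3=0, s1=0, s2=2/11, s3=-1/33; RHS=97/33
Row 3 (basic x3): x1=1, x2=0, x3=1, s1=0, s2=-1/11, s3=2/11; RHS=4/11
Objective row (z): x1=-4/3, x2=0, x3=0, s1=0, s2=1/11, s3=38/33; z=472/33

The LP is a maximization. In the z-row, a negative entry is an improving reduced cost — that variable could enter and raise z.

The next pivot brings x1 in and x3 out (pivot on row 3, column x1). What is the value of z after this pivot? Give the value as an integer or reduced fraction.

488/33

Minimum ratio for x1: (4/11)/1 = 4/11.
z changes by −(z-row coeff of x1)·ratio = −(-4/3)·(4/11) = 16/33.
New z = 472/33 + (16/33) = 488/33.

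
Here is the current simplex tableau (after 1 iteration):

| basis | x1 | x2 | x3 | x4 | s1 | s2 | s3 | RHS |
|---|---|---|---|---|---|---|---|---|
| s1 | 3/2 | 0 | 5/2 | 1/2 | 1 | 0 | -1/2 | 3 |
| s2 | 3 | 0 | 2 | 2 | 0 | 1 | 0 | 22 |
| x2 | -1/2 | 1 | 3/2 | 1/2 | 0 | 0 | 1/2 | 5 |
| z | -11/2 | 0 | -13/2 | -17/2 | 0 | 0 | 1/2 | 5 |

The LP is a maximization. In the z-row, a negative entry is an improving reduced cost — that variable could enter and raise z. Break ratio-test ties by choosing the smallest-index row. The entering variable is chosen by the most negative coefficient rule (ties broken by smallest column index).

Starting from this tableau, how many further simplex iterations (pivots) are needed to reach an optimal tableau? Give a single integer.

pivot: x4 in, s1 out → z = 56
pivot: s3 in, x2 out → z = 72
No improving column remains; optimal.

2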